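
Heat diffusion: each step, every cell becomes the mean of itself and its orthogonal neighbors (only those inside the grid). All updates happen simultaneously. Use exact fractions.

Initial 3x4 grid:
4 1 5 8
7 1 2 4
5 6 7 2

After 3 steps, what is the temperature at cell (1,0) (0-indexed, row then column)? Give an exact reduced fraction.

Step 1: cell (1,0) = 17/4
Step 2: cell (1,0) = 353/80
Step 3: cell (1,0) = 20243/4800
Full grid after step 3:
  697/180 9029/2400 28867/7200 9403/2160
  20243/4800 2023/500 8187/2000 1709/400
  1121/240 2651/600 15271/3600 2327/540

Answer: 20243/4800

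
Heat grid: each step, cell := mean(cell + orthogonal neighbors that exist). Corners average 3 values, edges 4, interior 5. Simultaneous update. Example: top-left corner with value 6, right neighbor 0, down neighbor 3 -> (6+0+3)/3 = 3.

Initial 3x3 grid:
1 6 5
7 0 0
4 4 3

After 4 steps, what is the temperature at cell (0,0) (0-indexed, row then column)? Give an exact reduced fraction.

Step 1: cell (0,0) = 14/3
Step 2: cell (0,0) = 32/9
Step 3: cell (0,0) = 1013/270
Step 4: cell (0,0) = 113267/32400
Full grid after step 4:
  113267/32400 728039/216000 98417/32400
  769789/216000 1141547/360000 217513/72000
  146731/43200 2787281/864000 372793/129600

Answer: 113267/32400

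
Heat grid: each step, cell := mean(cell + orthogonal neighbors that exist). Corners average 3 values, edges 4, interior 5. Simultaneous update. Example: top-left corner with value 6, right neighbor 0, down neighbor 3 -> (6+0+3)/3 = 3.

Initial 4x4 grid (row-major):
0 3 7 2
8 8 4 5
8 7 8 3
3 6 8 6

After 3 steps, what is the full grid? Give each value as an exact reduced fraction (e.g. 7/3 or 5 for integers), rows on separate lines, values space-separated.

After step 1:
  11/3 9/2 4 14/3
  6 6 32/5 7/2
  13/2 37/5 6 11/2
  17/3 6 7 17/3
After step 2:
  85/18 109/24 587/120 73/18
  133/24 303/50 259/50 301/60
  767/120 319/50 323/50 31/6
  109/18 391/60 37/6 109/18
After step 3:
  533/108 9097/1800 8401/1800 5027/1080
  5111/900 8311/1500 3313/600 17477/3600
  5483/900 3817/600 4403/750 20429/3600
  6827/1080 22607/3600 22679/3600 313/54

Answer: 533/108 9097/1800 8401/1800 5027/1080
5111/900 8311/1500 3313/600 17477/3600
5483/900 3817/600 4403/750 20429/3600
6827/1080 22607/3600 22679/3600 313/54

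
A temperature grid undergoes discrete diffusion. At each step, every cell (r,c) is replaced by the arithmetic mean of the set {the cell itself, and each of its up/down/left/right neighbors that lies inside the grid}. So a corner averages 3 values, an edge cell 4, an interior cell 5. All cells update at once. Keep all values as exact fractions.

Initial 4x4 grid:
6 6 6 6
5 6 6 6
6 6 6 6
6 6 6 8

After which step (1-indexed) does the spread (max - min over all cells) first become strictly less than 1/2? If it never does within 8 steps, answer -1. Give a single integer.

Step 1: max=20/3, min=17/3, spread=1
Step 2: max=59/9, min=689/120, spread=293/360
Step 3: max=689/108, min=6269/1080, spread=23/40
Step 4: max=20483/3240, min=631157/108000, spread=154829/324000
  -> spread < 1/2 first at step 4
Step 5: max=3039499/486000, min=5693357/972000, spread=1587/4000
Step 6: max=45322001/7290000, min=171573593/29160000, spread=39977/120000
Step 7: max=540722357/87480000, min=5162603489/874800000, spread=1006667/3600000
Step 8: max=4039051019/656100000, min=155394055109/26244000000, spread=25382657/108000000

Answer: 4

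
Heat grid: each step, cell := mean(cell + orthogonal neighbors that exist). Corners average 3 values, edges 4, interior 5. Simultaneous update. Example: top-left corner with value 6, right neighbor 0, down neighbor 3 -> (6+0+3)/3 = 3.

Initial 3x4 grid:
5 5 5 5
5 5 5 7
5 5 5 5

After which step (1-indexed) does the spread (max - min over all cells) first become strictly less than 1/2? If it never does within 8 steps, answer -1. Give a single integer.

Step 1: max=17/3, min=5, spread=2/3
Step 2: max=667/120, min=5, spread=67/120
Step 3: max=5837/1080, min=5, spread=437/1080
  -> spread < 1/2 first at step 3
Step 4: max=2317531/432000, min=2509/500, spread=29951/86400
Step 5: max=20655821/3888000, min=17033/3375, spread=206761/777600
Step 6: max=8232195571/1555200000, min=13665671/2700000, spread=14430763/62208000
Step 7: max=491667741689/93312000000, min=1097652727/216000000, spread=139854109/746496000
Step 8: max=29416071890251/5598720000000, min=99051228977/19440000000, spread=7114543559/44789760000

Answer: 3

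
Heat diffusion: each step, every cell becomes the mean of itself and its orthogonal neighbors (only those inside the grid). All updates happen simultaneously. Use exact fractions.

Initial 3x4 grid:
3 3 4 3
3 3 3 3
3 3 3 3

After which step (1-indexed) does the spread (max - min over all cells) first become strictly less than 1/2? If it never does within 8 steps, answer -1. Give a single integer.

Answer: 1

Derivation:
Step 1: max=10/3, min=3, spread=1/3
  -> spread < 1/2 first at step 1
Step 2: max=391/120, min=3, spread=31/120
Step 3: max=3451/1080, min=3, spread=211/1080
Step 4: max=340897/108000, min=5447/1800, spread=14077/108000
Step 5: max=3056407/972000, min=327683/108000, spread=5363/48600
Step 6: max=91220809/29160000, min=182869/60000, spread=93859/1166400
Step 7: max=5459074481/1749600000, min=296936467/97200000, spread=4568723/69984000
Step 8: max=326708435629/104976000000, min=8929618889/2916000000, spread=8387449/167961600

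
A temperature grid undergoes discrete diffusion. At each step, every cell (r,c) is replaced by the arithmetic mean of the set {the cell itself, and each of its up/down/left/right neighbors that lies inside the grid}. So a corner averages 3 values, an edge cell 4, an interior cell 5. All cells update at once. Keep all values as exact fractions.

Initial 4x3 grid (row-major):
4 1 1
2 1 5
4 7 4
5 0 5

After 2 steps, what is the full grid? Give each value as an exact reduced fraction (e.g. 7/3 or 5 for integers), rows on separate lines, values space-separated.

Answer: 41/18 577/240 41/18
767/240 273/100 203/60
269/80 102/25 71/20
47/12 269/80 25/6

Derivation:
After step 1:
  7/3 7/4 7/3
  11/4 16/5 11/4
  9/2 16/5 21/4
  3 17/4 3
After step 2:
  41/18 577/240 41/18
  767/240 273/100 203/60
  269/80 102/25 71/20
  47/12 269/80 25/6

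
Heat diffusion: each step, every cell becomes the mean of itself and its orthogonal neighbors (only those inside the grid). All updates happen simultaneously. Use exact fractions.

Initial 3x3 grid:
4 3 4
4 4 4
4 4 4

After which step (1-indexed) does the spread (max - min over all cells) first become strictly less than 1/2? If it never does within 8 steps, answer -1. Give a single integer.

Answer: 1

Derivation:
Step 1: max=4, min=11/3, spread=1/3
  -> spread < 1/2 first at step 1
Step 2: max=4, min=893/240, spread=67/240
Step 3: max=793/200, min=8203/2160, spread=1807/10800
Step 4: max=21239/5400, min=3298037/864000, spread=33401/288000
Step 5: max=2116609/540000, min=29874067/7776000, spread=3025513/38880000
Step 6: max=112444051/28800000, min=11976673133/3110400000, spread=53531/995328
Step 7: max=30312883949/7776000000, min=720463074151/186624000000, spread=450953/11943936
Step 8: max=3631471389481/933120000000, min=43280856439397/11197440000000, spread=3799043/143327232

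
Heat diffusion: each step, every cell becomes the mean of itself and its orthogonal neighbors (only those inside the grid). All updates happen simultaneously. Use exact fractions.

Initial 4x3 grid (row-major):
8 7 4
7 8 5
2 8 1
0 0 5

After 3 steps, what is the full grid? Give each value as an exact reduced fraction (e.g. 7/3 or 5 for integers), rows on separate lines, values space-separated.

Answer: 2821/432 88451/14400 631/108
20149/3600 17087/3000 36623/7200
7777/1800 6061/1500 10261/2400
6403/2160 47141/14400 127/40

Derivation:
After step 1:
  22/3 27/4 16/3
  25/4 7 9/2
  17/4 19/5 19/4
  2/3 13/4 2
After step 2:
  61/9 317/48 199/36
  149/24 283/50 259/48
  449/120 461/100 301/80
  49/18 583/240 10/3
After step 3:
  2821/432 88451/14400 631/108
  20149/3600 17087/3000 36623/7200
  7777/1800 6061/1500 10261/2400
  6403/2160 47141/14400 127/40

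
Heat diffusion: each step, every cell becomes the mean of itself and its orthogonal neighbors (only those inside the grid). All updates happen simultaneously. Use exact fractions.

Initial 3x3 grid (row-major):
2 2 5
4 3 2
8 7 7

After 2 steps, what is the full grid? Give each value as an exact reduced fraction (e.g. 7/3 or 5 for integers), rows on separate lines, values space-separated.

After step 1:
  8/3 3 3
  17/4 18/5 17/4
  19/3 25/4 16/3
After step 2:
  119/36 46/15 41/12
  337/80 427/100 971/240
  101/18 1291/240 95/18

Answer: 119/36 46/15 41/12
337/80 427/100 971/240
101/18 1291/240 95/18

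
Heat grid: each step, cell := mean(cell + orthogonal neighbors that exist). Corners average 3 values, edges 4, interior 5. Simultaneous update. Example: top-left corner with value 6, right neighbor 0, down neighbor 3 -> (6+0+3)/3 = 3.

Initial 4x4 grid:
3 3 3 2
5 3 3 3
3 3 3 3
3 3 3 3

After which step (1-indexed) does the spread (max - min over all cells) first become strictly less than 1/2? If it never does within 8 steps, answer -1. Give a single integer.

Answer: 4

Derivation:
Step 1: max=11/3, min=8/3, spread=1
Step 2: max=211/60, min=49/18, spread=143/180
Step 3: max=7279/2160, min=607/216, spread=403/720
Step 4: max=178123/54000, min=93137/32400, spread=17171/40500
  -> spread < 1/2 first at step 4
Step 5: max=6321367/1944000, min=2833739/972000, spread=217963/648000
Step 6: max=312372527/97200000, min=86057309/29160000, spread=76544491/291600000
Step 7: max=5579064679/1749600000, min=520515973/174960000, spread=124634983/583200000
Step 8: max=277130065421/87480000000, min=523689099913/174960000000, spread=10190343643/58320000000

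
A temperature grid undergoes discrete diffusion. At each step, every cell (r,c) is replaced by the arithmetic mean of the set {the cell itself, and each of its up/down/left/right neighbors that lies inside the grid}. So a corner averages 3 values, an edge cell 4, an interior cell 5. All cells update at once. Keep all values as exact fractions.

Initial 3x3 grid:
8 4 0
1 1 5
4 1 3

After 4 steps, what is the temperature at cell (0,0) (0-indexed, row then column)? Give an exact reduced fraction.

Step 1: cell (0,0) = 13/3
Step 2: cell (0,0) = 133/36
Step 3: cell (0,0) = 7199/2160
Step 4: cell (0,0) = 409333/129600
Full grid after step 4:
  409333/129600 2634011/864000 6977/2400
  1280443/432000 1022557/360000 787837/288000
  39637/14400 762337/288000 18631/7200

Answer: 409333/129600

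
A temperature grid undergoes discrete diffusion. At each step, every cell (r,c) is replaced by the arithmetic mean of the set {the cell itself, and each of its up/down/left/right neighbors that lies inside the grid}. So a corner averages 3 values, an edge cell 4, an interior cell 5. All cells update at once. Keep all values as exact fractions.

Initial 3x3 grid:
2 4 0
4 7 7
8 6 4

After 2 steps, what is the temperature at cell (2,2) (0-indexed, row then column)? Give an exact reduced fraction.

Answer: 197/36

Derivation:
Step 1: cell (2,2) = 17/3
Step 2: cell (2,2) = 197/36
Full grid after step 2:
  71/18 317/80 137/36
  1211/240 497/100 583/120
  35/6 1411/240 197/36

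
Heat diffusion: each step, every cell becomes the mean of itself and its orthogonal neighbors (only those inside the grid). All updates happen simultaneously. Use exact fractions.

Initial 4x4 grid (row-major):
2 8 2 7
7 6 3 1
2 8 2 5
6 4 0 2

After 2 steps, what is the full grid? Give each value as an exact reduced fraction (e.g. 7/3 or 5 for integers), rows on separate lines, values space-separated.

Answer: 173/36 647/120 469/120 37/9
331/60 447/100 109/25 379/120
23/5 493/100 153/50 373/120
19/4 149/40 373/120 41/18

Derivation:
After step 1:
  17/3 9/2 5 10/3
  17/4 32/5 14/5 4
  23/4 22/5 18/5 5/2
  4 9/2 2 7/3
After step 2:
  173/36 647/120 469/120 37/9
  331/60 447/100 109/25 379/120
  23/5 493/100 153/50 373/120
  19/4 149/40 373/120 41/18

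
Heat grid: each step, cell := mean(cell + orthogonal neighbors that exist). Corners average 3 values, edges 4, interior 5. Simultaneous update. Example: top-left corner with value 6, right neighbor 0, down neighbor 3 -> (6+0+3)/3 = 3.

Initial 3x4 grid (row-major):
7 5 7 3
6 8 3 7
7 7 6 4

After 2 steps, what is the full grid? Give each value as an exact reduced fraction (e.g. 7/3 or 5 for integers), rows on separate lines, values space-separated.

After step 1:
  6 27/4 9/2 17/3
  7 29/5 31/5 17/4
  20/3 7 5 17/3
After step 2:
  79/12 461/80 1387/240 173/36
  191/30 131/20 103/20 1307/240
  62/9 367/60 179/30 179/36

Answer: 79/12 461/80 1387/240 173/36
191/30 131/20 103/20 1307/240
62/9 367/60 179/30 179/36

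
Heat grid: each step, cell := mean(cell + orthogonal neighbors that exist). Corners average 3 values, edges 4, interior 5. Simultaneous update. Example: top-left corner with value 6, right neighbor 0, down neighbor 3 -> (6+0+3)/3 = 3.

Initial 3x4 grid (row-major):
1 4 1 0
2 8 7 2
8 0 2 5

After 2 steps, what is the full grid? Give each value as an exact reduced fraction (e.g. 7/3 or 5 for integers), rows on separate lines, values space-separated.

After step 1:
  7/3 7/2 3 1
  19/4 21/5 4 7/2
  10/3 9/2 7/2 3
After step 2:
  127/36 391/120 23/8 5/2
  877/240 419/100 91/25 23/8
  151/36 233/60 15/4 10/3

Answer: 127/36 391/120 23/8 5/2
877/240 419/100 91/25 23/8
151/36 233/60 15/4 10/3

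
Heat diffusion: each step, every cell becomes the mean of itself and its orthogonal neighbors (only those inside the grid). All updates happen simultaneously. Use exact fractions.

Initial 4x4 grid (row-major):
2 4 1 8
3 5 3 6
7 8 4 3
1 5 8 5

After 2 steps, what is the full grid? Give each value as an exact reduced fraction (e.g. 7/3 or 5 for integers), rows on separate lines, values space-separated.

Answer: 41/12 73/20 79/20 14/3
83/20 429/100 113/25 183/40
287/60 517/100 124/25 601/120
175/36 317/60 323/60 46/9

Derivation:
After step 1:
  3 3 4 5
  17/4 23/5 19/5 5
  19/4 29/5 26/5 9/2
  13/3 11/2 11/2 16/3
After step 2:
  41/12 73/20 79/20 14/3
  83/20 429/100 113/25 183/40
  287/60 517/100 124/25 601/120
  175/36 317/60 323/60 46/9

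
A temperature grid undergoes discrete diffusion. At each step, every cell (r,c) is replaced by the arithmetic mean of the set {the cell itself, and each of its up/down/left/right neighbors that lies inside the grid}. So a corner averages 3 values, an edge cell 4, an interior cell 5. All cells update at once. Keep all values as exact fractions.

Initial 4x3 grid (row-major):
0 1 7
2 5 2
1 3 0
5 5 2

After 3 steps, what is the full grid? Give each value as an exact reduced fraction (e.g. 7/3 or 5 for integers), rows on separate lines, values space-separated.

Answer: 403/180 38953/14400 3133/1080
1961/800 15587/6000 20849/7200
19819/7200 5639/2000 19319/7200
3359/1080 4747/1600 751/270

Derivation:
After step 1:
  1 13/4 10/3
  2 13/5 7/2
  11/4 14/5 7/4
  11/3 15/4 7/3
After step 2:
  25/12 611/240 121/36
  167/80 283/100 671/240
  673/240 273/100 623/240
  61/18 251/80 47/18
After step 3:
  403/180 38953/14400 3133/1080
  1961/800 15587/6000 20849/7200
  19819/7200 5639/2000 19319/7200
  3359/1080 4747/1600 751/270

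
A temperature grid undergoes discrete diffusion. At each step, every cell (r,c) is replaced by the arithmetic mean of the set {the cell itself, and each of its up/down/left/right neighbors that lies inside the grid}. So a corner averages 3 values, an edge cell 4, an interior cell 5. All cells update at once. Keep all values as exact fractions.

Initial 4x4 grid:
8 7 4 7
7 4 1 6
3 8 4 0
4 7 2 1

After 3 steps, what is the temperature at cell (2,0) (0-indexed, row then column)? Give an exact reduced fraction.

Answer: 19043/3600

Derivation:
Step 1: cell (2,0) = 11/2
Step 2: cell (2,0) = 313/60
Step 3: cell (2,0) = 19043/3600
Full grid after step 3:
  6457/1080 2489/450 2197/450 9763/2160
  20227/3600 15499/3000 26149/6000 27397/7200
  19043/3600 1129/240 459/125 1507/480
  10807/2160 32131/7200 1669/480 49/18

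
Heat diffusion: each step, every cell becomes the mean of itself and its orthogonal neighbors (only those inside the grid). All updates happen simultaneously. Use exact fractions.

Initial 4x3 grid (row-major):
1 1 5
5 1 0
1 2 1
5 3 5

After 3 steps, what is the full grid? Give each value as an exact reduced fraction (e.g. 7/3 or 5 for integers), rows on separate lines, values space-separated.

After step 1:
  7/3 2 2
  2 9/5 7/4
  13/4 8/5 2
  3 15/4 3
After step 2:
  19/9 61/30 23/12
  563/240 183/100 151/80
  197/80 62/25 167/80
  10/3 227/80 35/12
After step 3:
  4673/2160 3551/1800 467/240
  15749/7200 3173/1500 4633/2400
  6373/2400 4679/2000 5623/2400
  259/90 4627/1600 941/360

Answer: 4673/2160 3551/1800 467/240
15749/7200 3173/1500 4633/2400
6373/2400 4679/2000 5623/2400
259/90 4627/1600 941/360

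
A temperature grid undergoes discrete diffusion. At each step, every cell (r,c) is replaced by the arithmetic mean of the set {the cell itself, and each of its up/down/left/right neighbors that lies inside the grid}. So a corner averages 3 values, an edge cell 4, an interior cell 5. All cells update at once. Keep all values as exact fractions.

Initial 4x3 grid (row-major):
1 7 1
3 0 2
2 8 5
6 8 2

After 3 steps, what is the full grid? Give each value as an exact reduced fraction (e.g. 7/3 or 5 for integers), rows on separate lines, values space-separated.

Answer: 667/216 4473/1600 665/216
23161/7200 7111/2000 22961/7200
31691/7200 12499/3000 10297/2400
10541/2160 9179/1800 3427/720

Derivation:
After step 1:
  11/3 9/4 10/3
  3/2 4 2
  19/4 23/5 17/4
  16/3 6 5
After step 2:
  89/36 53/16 91/36
  167/48 287/100 163/48
  971/240 118/25 317/80
  193/36 157/30 61/12
After step 3:
  667/216 4473/1600 665/216
  23161/7200 7111/2000 22961/7200
  31691/7200 12499/3000 10297/2400
  10541/2160 9179/1800 3427/720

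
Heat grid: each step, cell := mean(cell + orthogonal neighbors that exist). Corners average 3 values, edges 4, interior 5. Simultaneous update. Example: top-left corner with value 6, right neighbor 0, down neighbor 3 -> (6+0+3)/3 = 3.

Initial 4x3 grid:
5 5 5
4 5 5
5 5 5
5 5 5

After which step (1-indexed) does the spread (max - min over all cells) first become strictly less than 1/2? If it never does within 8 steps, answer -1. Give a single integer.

Step 1: max=5, min=14/3, spread=1/3
  -> spread < 1/2 first at step 1
Step 2: max=5, min=569/120, spread=31/120
Step 3: max=5, min=5189/1080, spread=211/1080
Step 4: max=8953/1800, min=523103/108000, spread=14077/108000
Step 5: max=536317/108000, min=4719593/972000, spread=5363/48600
Step 6: max=297131/60000, min=142059191/29160000, spread=93859/1166400
Step 7: max=480663533/97200000, min=8537725519/1749600000, spread=4568723/69984000
Step 8: max=14398381111/2916000000, min=513099564371/104976000000, spread=8387449/167961600

Answer: 1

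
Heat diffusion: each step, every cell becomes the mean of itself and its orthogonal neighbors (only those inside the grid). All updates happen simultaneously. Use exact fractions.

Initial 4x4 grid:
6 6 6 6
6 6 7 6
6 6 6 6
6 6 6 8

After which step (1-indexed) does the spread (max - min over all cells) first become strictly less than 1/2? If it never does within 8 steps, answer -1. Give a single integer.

Answer: 3

Derivation:
Step 1: max=20/3, min=6, spread=2/3
Step 2: max=59/9, min=6, spread=5/9
Step 3: max=13897/2160, min=2413/400, spread=2167/5400
  -> spread < 1/2 first at step 3
Step 4: max=413179/64800, min=43591/7200, spread=1043/3240
Step 5: max=12310609/1944000, min=436849/72000, spread=257843/972000
Step 6: max=73491491/11664000, min=7878671/1296000, spread=645863/2916000
Step 7: max=10981637737/1749600000, min=1184124253/194400000, spread=16225973/87480000
Step 8: max=328439948719/52488000000, min=35583681451/5832000000, spread=409340783/2624400000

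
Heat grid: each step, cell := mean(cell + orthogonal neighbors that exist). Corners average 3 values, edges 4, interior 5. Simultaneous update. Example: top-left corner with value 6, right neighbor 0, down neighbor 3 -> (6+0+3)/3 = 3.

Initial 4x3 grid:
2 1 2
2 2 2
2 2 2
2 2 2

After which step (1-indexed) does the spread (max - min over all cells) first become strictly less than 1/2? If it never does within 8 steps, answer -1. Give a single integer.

Step 1: max=2, min=5/3, spread=1/3
  -> spread < 1/2 first at step 1
Step 2: max=2, min=413/240, spread=67/240
Step 3: max=2, min=3883/2160, spread=437/2160
Step 4: max=1991/1000, min=1570469/864000, spread=29951/172800
Step 5: max=6671/3375, min=14336179/7776000, spread=206761/1555200
Step 6: max=10634329/5400000, min=5764604429/3110400000, spread=14430763/124416000
Step 7: max=846347273/432000000, min=348140258311/186624000000, spread=139854109/1492992000
Step 8: max=75908771023/38880000000, min=20972408109749/11197440000000, spread=7114543559/89579520000

Answer: 1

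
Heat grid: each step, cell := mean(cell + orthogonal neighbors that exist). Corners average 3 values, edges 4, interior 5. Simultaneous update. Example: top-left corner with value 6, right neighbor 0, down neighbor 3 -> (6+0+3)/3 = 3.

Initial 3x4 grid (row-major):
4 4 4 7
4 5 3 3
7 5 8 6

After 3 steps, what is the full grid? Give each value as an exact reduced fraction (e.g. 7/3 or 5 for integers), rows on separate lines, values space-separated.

After step 1:
  4 17/4 9/2 14/3
  5 21/5 23/5 19/4
  16/3 25/4 11/2 17/3
After step 2:
  53/12 339/80 1081/240 167/36
  139/30 243/50 471/100 1181/240
  199/36 1277/240 1321/240 191/36
After step 3:
  1063/240 10811/2400 32563/7200 5063/1080
  8747/1800 14257/3000 29399/6000 70471/14400
  11147/2160 38183/7200 37513/7200 5663/1080

Answer: 1063/240 10811/2400 32563/7200 5063/1080
8747/1800 14257/3000 29399/6000 70471/14400
11147/2160 38183/7200 37513/7200 5663/1080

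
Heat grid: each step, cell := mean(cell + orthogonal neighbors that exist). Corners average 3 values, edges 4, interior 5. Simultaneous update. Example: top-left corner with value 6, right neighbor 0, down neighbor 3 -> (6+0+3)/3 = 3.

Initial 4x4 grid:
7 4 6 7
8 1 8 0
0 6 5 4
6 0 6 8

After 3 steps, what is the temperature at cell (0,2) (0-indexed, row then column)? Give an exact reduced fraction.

Step 1: cell (0,2) = 25/4
Step 2: cell (0,2) = 229/48
Step 3: cell (0,2) = 37337/7200
Full grid after step 3:
  11339/2160 34913/7200 37337/7200 2047/432
  1973/450 29669/6000 27173/6000 2237/450
  637/150 7873/2000 393/80 352/75
  2543/720 10277/2400 3583/800 1237/240

Answer: 37337/7200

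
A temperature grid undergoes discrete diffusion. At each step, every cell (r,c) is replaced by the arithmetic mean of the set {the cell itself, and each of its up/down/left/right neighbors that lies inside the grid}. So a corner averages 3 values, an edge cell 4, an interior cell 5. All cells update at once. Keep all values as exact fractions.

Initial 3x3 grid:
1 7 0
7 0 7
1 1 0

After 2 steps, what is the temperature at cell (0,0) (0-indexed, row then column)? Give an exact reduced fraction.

Answer: 37/12

Derivation:
Step 1: cell (0,0) = 5
Step 2: cell (0,0) = 37/12
Full grid after step 2:
  37/12 241/60 101/36
  293/80 109/50 809/240
  23/12 317/120 59/36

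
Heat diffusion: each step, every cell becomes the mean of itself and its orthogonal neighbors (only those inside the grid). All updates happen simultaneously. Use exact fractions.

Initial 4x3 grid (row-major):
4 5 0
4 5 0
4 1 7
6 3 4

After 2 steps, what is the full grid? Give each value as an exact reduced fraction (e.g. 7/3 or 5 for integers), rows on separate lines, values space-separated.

Answer: 145/36 25/8 49/18
23/6 71/20 8/3
49/12 69/20 11/3
139/36 33/8 67/18

Derivation:
After step 1:
  13/3 7/2 5/3
  17/4 3 3
  15/4 4 3
  13/3 7/2 14/3
After step 2:
  145/36 25/8 49/18
  23/6 71/20 8/3
  49/12 69/20 11/3
  139/36 33/8 67/18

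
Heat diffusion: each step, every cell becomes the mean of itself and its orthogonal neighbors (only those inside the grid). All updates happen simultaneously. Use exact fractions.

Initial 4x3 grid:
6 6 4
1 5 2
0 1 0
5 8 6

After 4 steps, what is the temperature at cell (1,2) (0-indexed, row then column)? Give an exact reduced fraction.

Step 1: cell (1,2) = 11/4
Step 2: cell (1,2) = 3
Step 3: cell (1,2) = 4043/1200
Step 4: cell (1,2) = 3411/1000
Full grid after step 4:
  479461/129600 3180539/864000 158537/43200
  736151/216000 1245571/360000 3411/1000
  728531/216000 66997/20000 46291/13500
  226583/64800 32429/9000 7244/2025

Answer: 3411/1000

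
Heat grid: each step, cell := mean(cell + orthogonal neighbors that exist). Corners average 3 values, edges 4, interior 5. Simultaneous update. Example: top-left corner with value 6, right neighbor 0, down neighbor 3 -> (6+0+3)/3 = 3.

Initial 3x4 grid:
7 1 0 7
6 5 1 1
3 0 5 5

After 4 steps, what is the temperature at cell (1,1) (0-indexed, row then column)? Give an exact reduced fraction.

Answer: 240313/72000

Derivation:
Step 1: cell (1,1) = 13/5
Step 2: cell (1,1) = 67/20
Step 3: cell (1,1) = 769/240
Step 4: cell (1,1) = 240313/72000
Full grid after step 4:
  19139/5184 1789/540 8111/2700 37313/12960
  124627/34560 240313/72000 107569/36000 256667/86400
  6149/1728 4679/1440 66613/21600 39203/12960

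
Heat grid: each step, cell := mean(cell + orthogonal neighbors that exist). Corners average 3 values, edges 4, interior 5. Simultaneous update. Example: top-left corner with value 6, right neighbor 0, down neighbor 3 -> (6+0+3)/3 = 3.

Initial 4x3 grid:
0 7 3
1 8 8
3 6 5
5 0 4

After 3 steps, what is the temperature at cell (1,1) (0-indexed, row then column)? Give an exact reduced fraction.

Answer: 1807/375

Derivation:
Step 1: cell (1,1) = 6
Step 2: cell (1,1) = 239/50
Step 3: cell (1,1) = 1807/375
Full grid after step 3:
  1733/432 33229/7200 779/144
  27859/7200 1807/375 4201/800
  27769/7200 25447/6000 11773/2400
  3707/1080 56663/14400 1489/360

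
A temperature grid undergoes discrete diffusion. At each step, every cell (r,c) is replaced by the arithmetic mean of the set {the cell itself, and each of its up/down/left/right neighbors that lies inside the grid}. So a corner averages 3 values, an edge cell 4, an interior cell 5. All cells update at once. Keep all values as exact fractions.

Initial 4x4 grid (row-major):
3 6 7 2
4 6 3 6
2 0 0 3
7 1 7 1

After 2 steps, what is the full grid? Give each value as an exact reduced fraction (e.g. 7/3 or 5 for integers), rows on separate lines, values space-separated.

After step 1:
  13/3 11/2 9/2 5
  15/4 19/5 22/5 7/2
  13/4 9/5 13/5 5/2
  10/3 15/4 9/4 11/3
After step 2:
  163/36 68/15 97/20 13/3
  227/60 77/20 94/25 77/20
  91/30 76/25 271/100 46/15
  31/9 167/60 46/15 101/36

Answer: 163/36 68/15 97/20 13/3
227/60 77/20 94/25 77/20
91/30 76/25 271/100 46/15
31/9 167/60 46/15 101/36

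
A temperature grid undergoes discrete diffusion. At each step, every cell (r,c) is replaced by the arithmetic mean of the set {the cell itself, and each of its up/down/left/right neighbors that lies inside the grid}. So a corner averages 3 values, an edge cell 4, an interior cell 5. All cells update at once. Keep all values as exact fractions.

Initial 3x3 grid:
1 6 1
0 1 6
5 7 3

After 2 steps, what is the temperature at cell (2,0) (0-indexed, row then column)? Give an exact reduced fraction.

Step 1: cell (2,0) = 4
Step 2: cell (2,0) = 13/4
Full grid after step 2:
  19/9 155/48 28/9
  145/48 59/20 197/48
  13/4 13/3 145/36

Answer: 13/4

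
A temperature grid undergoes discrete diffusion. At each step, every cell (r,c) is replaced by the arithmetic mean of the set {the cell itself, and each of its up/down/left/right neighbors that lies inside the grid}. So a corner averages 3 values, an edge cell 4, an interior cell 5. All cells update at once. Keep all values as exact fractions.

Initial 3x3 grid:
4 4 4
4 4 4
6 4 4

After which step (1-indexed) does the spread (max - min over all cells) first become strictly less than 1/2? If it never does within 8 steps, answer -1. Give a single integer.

Step 1: max=14/3, min=4, spread=2/3
Step 2: max=41/9, min=4, spread=5/9
Step 3: max=473/108, min=4, spread=41/108
  -> spread < 1/2 first at step 3
Step 4: max=28051/6480, min=731/180, spread=347/1296
Step 5: max=1662137/388800, min=7357/1800, spread=2921/15552
Step 6: max=99140539/23328000, min=889483/216000, spread=24611/186624
Step 7: max=5917442033/1399680000, min=20096741/4860000, spread=207329/2239488
Step 8: max=353953152451/83980800000, min=1075601599/259200000, spread=1746635/26873856

Answer: 3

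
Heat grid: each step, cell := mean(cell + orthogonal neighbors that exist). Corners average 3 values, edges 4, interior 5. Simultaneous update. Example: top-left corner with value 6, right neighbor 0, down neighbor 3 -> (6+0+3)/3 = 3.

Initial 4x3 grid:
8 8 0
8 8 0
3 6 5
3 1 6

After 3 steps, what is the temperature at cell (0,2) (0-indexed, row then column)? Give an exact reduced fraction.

Answer: 985/216

Derivation:
Step 1: cell (0,2) = 8/3
Step 2: cell (0,2) = 143/36
Step 3: cell (0,2) = 985/216
Full grid after step 3:
  913/144 2461/450 985/216
  4669/800 31483/6000 15623/3600
  35381/7200 27023/6000 423/100
  8771/2160 1841/450 1421/360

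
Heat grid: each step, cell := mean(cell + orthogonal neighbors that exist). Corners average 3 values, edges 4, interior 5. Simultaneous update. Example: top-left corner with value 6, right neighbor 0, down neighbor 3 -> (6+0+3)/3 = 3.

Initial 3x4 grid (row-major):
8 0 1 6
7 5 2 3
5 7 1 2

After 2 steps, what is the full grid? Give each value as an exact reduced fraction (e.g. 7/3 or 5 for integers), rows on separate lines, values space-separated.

After step 1:
  5 7/2 9/4 10/3
  25/4 21/5 12/5 13/4
  19/3 9/2 3 2
After step 2:
  59/12 299/80 689/240 53/18
  1307/240 417/100 151/50 659/240
  205/36 541/120 119/40 11/4

Answer: 59/12 299/80 689/240 53/18
1307/240 417/100 151/50 659/240
205/36 541/120 119/40 11/4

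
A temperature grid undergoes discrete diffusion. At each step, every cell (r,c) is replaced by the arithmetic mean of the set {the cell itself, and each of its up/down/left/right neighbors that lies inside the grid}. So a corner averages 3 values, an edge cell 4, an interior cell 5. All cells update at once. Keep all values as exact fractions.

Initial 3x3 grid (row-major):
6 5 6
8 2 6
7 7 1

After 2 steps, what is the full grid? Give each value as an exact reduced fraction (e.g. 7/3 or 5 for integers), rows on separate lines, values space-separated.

Answer: 101/18 447/80 85/18
1501/240 241/50 1181/240
52/9 437/80 38/9

Derivation:
After step 1:
  19/3 19/4 17/3
  23/4 28/5 15/4
  22/3 17/4 14/3
After step 2:
  101/18 447/80 85/18
  1501/240 241/50 1181/240
  52/9 437/80 38/9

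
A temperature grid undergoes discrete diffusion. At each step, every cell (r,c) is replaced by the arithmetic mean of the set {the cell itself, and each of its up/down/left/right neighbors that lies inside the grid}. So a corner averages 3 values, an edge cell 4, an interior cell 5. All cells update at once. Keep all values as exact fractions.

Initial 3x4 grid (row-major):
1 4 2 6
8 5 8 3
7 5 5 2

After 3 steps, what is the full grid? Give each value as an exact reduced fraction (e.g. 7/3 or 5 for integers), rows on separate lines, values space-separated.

Answer: 2065/432 15943/3600 16373/3600 9091/2160
8173/1600 10351/2000 9081/2000 21589/4800
2471/432 2371/450 2231/450 9401/2160

Derivation:
After step 1:
  13/3 3 5 11/3
  21/4 6 23/5 19/4
  20/3 11/2 5 10/3
After step 2:
  151/36 55/12 61/15 161/36
  89/16 487/100 507/100 327/80
  209/36 139/24 553/120 157/36
After step 3:
  2065/432 15943/3600 16373/3600 9091/2160
  8173/1600 10351/2000 9081/2000 21589/4800
  2471/432 2371/450 2231/450 9401/2160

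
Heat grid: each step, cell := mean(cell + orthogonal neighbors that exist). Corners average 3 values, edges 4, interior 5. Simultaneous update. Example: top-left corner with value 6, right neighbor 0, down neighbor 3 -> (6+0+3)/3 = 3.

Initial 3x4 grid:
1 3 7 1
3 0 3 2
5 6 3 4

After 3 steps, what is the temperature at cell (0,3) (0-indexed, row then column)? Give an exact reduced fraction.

Step 1: cell (0,3) = 10/3
Step 2: cell (0,3) = 28/9
Step 3: cell (0,3) = 1327/432
Full grid after step 3:
  605/216 4099/1440 4447/1440 1327/432
  2851/960 317/100 3739/1200 4477/1440
  1487/432 2437/720 203/60 19/6

Answer: 1327/432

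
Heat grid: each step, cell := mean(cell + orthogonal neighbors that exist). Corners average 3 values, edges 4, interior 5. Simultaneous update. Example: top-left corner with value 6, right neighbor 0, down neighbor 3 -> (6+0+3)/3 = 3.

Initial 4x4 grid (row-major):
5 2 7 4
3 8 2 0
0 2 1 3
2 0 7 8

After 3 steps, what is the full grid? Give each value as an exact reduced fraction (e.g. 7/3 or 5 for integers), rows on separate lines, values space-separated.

Answer: 2051/540 29057/7200 5237/1440 3773/1080
23927/7200 5003/1500 2083/600 4721/1440
17311/7200 8447/3000 412/125 2837/800
2261/1080 19231/7200 2767/800 71/18

Derivation:
After step 1:
  10/3 11/2 15/4 11/3
  4 17/5 18/5 9/4
  7/4 11/5 3 3
  2/3 11/4 4 6
After step 2:
  77/18 959/240 991/240 29/9
  749/240 187/50 16/5 751/240
  517/240 131/50 79/25 57/16
  31/18 577/240 63/16 13/3
After step 3:
  2051/540 29057/7200 5237/1440 3773/1080
  23927/7200 5003/1500 2083/600 4721/1440
  17311/7200 8447/3000 412/125 2837/800
  2261/1080 19231/7200 2767/800 71/18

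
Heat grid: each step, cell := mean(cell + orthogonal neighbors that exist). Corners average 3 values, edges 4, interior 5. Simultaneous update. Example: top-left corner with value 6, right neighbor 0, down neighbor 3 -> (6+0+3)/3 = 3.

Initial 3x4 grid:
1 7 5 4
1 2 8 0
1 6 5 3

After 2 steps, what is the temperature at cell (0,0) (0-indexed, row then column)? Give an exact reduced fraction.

Step 1: cell (0,0) = 3
Step 2: cell (0,0) = 8/3
Full grid after step 2:
  8/3 351/80 67/16 17/4
  703/240 173/50 481/100 161/48
  89/36 247/60 47/12 143/36

Answer: 8/3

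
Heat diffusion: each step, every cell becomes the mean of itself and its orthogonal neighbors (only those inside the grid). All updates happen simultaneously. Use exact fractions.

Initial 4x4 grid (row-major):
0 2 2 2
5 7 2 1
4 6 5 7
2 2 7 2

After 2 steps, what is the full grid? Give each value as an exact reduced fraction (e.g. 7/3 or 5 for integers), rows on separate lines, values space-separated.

After step 1:
  7/3 11/4 2 5/3
  4 22/5 17/5 3
  17/4 24/5 27/5 15/4
  8/3 17/4 4 16/3
After step 2:
  109/36 689/240 589/240 20/9
  899/240 387/100 91/25 709/240
  943/240 231/50 427/100 1049/240
  67/18 943/240 1139/240 157/36

Answer: 109/36 689/240 589/240 20/9
899/240 387/100 91/25 709/240
943/240 231/50 427/100 1049/240
67/18 943/240 1139/240 157/36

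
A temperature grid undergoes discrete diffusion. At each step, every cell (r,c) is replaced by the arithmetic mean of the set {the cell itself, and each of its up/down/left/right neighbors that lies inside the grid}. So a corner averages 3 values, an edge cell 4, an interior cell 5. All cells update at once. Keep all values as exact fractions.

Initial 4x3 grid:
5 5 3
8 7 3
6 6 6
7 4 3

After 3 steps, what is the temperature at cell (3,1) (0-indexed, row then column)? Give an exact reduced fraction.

Answer: 1589/300

Derivation:
Step 1: cell (3,1) = 5
Step 2: cell (3,1) = 26/5
Step 3: cell (3,1) = 1589/300
Full grid after step 3:
  459/80 18893/3600 10273/2160
  4769/800 16319/3000 35221/7200
  42871/7200 5473/1000 35471/7200
  12373/2160 1589/300 10553/2160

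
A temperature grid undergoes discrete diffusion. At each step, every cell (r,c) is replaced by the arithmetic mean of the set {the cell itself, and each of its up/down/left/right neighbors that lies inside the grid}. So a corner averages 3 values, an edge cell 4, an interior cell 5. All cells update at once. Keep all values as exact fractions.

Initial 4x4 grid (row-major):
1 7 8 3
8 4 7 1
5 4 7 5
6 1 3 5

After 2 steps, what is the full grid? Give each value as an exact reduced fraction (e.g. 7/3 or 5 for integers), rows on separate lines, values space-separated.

Answer: 89/18 271/48 413/80 19/4
259/48 251/50 537/100 179/40
369/80 493/100 233/50 541/120
53/12 157/40 511/120 77/18

Derivation:
After step 1:
  16/3 5 25/4 4
  9/2 6 27/5 4
  23/4 21/5 26/5 9/2
  4 7/2 4 13/3
After step 2:
  89/18 271/48 413/80 19/4
  259/48 251/50 537/100 179/40
  369/80 493/100 233/50 541/120
  53/12 157/40 511/120 77/18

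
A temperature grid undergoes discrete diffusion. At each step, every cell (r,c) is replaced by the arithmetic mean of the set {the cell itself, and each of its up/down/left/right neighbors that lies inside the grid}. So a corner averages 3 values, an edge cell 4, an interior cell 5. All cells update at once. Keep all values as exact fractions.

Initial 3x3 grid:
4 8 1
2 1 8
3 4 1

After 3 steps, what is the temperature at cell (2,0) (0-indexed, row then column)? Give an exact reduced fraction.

Answer: 2357/720

Derivation:
Step 1: cell (2,0) = 3
Step 2: cell (2,0) = 31/12
Step 3: cell (2,0) = 2357/720
Full grid after step 3:
  1067/270 27461/7200 9301/2160
  23311/7200 5791/1500 17449/4800
  2357/720 44497/14400 1979/540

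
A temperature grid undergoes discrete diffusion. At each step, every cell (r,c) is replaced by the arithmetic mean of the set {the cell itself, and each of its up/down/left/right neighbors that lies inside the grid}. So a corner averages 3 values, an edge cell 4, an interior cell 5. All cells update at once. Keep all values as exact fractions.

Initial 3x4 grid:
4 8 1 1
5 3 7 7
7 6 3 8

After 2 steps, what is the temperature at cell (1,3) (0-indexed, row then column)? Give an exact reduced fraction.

Step 1: cell (1,3) = 23/4
Step 2: cell (1,3) = 379/80
Full grid after step 2:
  173/36 1183/240 309/80 13/3
  1333/240 47/10 26/5 379/80
  31/6 451/80 419/80 71/12

Answer: 379/80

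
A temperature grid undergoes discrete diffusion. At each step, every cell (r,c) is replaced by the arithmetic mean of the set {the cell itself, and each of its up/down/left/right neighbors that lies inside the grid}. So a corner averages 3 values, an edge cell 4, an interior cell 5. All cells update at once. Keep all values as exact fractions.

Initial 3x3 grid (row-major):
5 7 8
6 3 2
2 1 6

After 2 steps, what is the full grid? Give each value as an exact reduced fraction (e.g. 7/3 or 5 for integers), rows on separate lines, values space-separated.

After step 1:
  6 23/4 17/3
  4 19/5 19/4
  3 3 3
After step 2:
  21/4 1273/240 97/18
  21/5 213/50 1033/240
  10/3 16/5 43/12

Answer: 21/4 1273/240 97/18
21/5 213/50 1033/240
10/3 16/5 43/12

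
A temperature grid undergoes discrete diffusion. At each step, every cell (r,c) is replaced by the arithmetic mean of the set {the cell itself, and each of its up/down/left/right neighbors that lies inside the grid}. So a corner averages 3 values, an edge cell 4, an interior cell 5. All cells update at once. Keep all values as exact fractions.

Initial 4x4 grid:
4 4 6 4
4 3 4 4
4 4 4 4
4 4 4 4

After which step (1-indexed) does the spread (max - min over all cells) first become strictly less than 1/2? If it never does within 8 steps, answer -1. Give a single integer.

Step 1: max=14/3, min=15/4, spread=11/12
Step 2: max=1057/240, min=311/80, spread=31/60
Step 3: max=9367/2160, min=3139/800, spread=8917/21600
  -> spread < 1/2 first at step 3
Step 4: max=55169/12960, min=94481/24000, spread=207463/648000
Step 5: max=8195023/1944000, min=852731/216000, spread=130111/486000
Step 6: max=243741193/58320000, min=25635341/6480000, spread=3255781/14580000
Step 7: max=7268610847/1749600000, min=771018827/194400000, spread=82360351/437400000
Step 8: max=43398975701/10497600000, min=23188507469/5832000000, spread=2074577821/13122000000

Answer: 3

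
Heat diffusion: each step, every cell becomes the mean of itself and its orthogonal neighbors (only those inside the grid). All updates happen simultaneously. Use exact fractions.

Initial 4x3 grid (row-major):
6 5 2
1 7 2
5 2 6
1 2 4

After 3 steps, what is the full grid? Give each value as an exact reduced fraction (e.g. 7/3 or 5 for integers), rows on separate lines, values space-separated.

Answer: 361/90 5063/1200 2753/720
803/200 7403/2000 9611/2400
11399/3600 5521/1500 2797/800
6649/2160 43661/14400 637/180

Derivation:
After step 1:
  4 5 3
  19/4 17/5 17/4
  9/4 22/5 7/2
  8/3 9/4 4
After step 2:
  55/12 77/20 49/12
  18/5 109/25 283/80
  211/60 79/25 323/80
  43/18 799/240 13/4
After step 3:
  361/90 5063/1200 2753/720
  803/200 7403/2000 9611/2400
  11399/3600 5521/1500 2797/800
  6649/2160 43661/14400 637/180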